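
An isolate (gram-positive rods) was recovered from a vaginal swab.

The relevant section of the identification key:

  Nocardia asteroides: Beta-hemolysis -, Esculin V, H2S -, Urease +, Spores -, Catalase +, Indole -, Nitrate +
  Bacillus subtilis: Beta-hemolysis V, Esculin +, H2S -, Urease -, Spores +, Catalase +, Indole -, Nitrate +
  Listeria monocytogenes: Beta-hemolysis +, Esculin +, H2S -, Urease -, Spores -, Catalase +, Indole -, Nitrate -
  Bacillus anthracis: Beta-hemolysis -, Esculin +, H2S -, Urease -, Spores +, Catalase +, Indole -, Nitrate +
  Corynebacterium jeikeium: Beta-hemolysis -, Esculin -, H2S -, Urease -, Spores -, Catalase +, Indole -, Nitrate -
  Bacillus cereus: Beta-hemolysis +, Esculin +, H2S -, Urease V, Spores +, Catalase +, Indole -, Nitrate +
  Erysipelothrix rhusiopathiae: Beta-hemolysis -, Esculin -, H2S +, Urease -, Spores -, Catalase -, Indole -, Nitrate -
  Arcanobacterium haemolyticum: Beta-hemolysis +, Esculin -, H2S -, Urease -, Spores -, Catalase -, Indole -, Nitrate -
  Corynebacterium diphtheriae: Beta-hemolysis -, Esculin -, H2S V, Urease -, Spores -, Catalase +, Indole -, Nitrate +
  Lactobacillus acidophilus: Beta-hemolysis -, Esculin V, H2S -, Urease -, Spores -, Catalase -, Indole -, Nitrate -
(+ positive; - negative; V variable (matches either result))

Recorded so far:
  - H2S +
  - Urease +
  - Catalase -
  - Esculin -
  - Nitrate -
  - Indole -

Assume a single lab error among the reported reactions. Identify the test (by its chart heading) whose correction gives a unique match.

As reported, no row in the chart matches all 6 reactions.
Reversing Urease (to -) → unique match: Erysipelothrix rhusiopathiae.
Reversing Catalase → still no organism matches.
Reversing Esculin → still no organism matches.
Reversing H2S → still no organism matches.
Reversing Indole → still no organism matches.
Reversing Nitrate → still no organism matches.

Urease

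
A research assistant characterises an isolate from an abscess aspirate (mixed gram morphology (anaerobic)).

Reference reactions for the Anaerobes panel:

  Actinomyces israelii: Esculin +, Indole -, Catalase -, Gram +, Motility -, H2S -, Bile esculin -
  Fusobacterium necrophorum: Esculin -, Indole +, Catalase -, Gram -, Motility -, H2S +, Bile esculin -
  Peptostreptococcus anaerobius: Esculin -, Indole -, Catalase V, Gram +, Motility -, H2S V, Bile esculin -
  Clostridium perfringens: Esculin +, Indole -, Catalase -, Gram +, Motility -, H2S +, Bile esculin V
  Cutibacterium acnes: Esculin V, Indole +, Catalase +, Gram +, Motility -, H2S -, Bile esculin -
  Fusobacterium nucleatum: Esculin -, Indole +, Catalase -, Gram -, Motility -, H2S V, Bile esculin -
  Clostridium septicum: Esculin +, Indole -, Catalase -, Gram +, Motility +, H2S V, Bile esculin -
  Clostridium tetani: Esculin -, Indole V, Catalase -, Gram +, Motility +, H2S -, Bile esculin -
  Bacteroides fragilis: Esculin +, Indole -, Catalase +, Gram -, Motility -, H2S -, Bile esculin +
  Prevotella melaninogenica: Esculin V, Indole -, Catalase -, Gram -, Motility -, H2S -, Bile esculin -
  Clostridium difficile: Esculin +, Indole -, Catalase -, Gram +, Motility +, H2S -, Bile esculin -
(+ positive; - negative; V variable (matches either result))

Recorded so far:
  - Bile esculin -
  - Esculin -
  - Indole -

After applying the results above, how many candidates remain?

Esculin -: excludes 5 organisms — 6 left.
Indole -: excludes Fusobacterium necrophorum, Cutibacterium acnes, Fusobacterium nucleatum — 3 left.
Bile esculin -: all 3 remaining candidates are consistent.
Still consistent: Clostridium tetani, Peptostreptococcus anaerobius, Prevotella melaninogenica.

3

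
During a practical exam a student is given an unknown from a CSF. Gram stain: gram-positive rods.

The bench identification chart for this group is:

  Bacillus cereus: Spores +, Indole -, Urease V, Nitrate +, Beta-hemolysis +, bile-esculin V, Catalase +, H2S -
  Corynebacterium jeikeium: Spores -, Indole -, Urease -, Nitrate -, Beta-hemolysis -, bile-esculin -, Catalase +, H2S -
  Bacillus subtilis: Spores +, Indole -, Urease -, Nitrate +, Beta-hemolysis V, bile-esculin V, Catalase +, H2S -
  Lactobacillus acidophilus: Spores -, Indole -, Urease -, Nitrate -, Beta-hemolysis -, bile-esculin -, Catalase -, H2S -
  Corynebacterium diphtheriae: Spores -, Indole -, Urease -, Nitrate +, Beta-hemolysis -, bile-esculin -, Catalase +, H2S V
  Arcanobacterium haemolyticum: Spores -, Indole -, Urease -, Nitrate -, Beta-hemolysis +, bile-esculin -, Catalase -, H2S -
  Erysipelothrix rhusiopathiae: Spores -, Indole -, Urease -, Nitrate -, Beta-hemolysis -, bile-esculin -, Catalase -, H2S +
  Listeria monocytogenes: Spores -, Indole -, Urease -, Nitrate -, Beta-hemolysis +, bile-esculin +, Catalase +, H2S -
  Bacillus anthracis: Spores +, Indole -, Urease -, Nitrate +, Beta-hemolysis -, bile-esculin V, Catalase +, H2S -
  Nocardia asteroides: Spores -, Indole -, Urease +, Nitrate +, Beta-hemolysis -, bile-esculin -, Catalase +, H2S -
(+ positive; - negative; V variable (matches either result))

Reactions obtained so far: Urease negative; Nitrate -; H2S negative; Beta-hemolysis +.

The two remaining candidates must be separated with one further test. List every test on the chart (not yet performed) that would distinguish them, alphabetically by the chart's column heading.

Urease -: excludes Nocardia asteroides — 9 left.
H2S -: excludes Erysipelothrix rhusiopathiae — 8 left.
Beta-hemolysis +: excludes Corynebacterium jeikeium, Lactobacillus acidophilus, Corynebacterium diphtheriae, Bacillus anthracis — 4 left.
Nitrate -: excludes Bacillus cereus, Bacillus subtilis — 2 left.
Two candidates remain: Arcanobacterium haemolyticum and Listeria monocytogenes.
  Spores: - vs - — same for both, does not separate.
  Indole: - vs - — same for both, does not separate.
  bile-esculin: Arcanobacterium haemolyticum -, Listeria monocytogenes + — discriminates.
  Catalase: Arcanobacterium haemolyticum -, Listeria monocytogenes + — discriminates.

bile-esculin, Catalase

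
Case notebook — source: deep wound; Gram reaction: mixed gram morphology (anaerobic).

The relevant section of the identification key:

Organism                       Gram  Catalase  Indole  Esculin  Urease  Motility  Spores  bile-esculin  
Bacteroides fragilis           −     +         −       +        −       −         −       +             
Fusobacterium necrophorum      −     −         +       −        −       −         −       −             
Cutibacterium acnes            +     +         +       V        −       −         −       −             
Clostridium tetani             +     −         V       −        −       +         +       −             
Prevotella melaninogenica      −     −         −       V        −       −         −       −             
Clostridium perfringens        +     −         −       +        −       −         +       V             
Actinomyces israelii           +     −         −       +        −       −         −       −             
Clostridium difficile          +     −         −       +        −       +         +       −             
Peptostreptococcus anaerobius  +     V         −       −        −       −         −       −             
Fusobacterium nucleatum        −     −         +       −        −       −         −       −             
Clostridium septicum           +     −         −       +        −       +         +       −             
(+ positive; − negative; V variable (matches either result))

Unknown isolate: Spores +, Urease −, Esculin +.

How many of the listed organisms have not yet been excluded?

Esculin +: excludes Fusobacterium necrophorum, Clostridium tetani, Peptostreptococcus anaerobius, Fusobacterium nucleatum — 7 left.
Spores +: excludes Bacteroides fragilis, Cutibacterium acnes, Prevotella melaninogenica, Actinomyces israelii — 3 left.
Urease −: all 3 remaining candidates are consistent.
Still consistent: Clostridium difficile, Clostridium perfringens, Clostridium septicum.

3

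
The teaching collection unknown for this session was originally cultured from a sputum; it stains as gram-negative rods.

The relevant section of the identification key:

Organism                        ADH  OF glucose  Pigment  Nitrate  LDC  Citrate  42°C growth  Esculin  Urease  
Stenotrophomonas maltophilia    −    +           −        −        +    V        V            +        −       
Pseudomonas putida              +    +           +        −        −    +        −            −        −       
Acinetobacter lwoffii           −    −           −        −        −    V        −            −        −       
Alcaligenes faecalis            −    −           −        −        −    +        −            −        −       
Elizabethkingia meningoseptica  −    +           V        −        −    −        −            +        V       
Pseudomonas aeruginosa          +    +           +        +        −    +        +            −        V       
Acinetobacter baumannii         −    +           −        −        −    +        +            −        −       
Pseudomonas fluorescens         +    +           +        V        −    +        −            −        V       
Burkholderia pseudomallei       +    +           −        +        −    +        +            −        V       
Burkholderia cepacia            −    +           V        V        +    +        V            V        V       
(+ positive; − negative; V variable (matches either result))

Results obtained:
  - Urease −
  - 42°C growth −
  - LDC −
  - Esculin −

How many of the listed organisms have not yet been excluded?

42°C growth −: excludes Pseudomonas aeruginosa, Acinetobacter baumannii, Burkholderia pseudomallei — 7 left.
Urease −: all 7 remaining candidates are consistent.
LDC −: excludes Stenotrophomonas maltophilia, Burkholderia cepacia — 5 left.
Esculin −: excludes Elizabethkingia meningoseptica — 4 left.
Still consistent: Acinetobacter lwoffii, Alcaligenes faecalis, Pseudomonas fluorescens, Pseudomonas putida.

4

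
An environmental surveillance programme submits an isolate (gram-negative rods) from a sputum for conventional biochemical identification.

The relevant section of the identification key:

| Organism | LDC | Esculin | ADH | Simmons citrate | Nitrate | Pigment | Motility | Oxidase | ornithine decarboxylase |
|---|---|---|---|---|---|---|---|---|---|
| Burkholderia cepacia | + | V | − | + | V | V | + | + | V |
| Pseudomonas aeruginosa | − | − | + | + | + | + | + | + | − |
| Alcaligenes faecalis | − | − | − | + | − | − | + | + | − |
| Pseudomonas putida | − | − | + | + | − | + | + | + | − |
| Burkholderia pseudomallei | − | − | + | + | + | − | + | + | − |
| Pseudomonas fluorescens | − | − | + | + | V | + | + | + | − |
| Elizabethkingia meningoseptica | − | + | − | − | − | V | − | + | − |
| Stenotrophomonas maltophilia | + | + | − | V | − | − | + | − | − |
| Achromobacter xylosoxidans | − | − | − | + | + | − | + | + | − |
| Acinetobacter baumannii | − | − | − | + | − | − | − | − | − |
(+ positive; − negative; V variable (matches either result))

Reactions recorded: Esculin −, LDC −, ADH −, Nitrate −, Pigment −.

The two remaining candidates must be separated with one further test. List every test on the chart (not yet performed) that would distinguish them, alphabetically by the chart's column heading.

Motility, Oxidase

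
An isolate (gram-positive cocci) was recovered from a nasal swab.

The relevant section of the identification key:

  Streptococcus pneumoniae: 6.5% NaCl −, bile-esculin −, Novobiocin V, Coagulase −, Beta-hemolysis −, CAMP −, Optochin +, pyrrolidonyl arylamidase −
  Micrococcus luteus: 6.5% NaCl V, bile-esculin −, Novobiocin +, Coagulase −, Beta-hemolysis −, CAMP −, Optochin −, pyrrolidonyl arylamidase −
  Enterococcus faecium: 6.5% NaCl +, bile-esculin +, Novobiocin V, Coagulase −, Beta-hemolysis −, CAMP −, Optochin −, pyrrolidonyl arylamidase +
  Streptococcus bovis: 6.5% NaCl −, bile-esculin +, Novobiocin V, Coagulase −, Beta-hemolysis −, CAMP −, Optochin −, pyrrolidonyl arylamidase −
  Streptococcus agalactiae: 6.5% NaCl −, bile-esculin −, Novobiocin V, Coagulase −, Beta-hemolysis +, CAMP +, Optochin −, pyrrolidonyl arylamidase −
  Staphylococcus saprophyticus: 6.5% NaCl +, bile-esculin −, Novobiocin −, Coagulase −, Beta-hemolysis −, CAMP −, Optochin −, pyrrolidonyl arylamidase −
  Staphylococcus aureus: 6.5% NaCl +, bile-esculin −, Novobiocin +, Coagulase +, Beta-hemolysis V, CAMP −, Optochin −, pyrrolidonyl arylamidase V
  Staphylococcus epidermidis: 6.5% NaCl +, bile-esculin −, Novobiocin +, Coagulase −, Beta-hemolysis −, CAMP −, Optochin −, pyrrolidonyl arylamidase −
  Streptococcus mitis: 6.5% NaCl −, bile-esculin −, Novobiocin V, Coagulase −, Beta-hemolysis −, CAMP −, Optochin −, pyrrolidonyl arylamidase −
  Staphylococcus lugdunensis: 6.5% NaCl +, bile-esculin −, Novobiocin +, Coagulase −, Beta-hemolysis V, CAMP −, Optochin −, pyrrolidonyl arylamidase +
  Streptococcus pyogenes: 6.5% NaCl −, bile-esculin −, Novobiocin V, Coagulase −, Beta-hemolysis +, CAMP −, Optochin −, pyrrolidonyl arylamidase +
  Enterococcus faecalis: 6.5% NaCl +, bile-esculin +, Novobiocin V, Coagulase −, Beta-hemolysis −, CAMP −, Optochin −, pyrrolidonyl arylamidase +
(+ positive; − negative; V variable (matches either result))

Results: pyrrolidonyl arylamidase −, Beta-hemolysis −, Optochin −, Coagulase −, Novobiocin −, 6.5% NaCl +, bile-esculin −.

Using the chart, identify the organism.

6.5% NaCl +: excludes 5 organisms — 7 left.
pyrrolidonyl arylamidase −: excludes Enterococcus faecium, Staphylococcus lugdunensis, Enterococcus faecalis — 4 left.
Optochin −: all 4 remaining candidates are consistent.
Coagulase −: excludes Staphylococcus aureus — 3 left.
Novobiocin −: excludes Micrococcus luteus, Staphylococcus epidermidis — 1 left.
bile-esculin −: the one remaining candidate is consistent.
Beta-hemolysis −: the one remaining candidate is consistent.

Staphylococcus saprophyticus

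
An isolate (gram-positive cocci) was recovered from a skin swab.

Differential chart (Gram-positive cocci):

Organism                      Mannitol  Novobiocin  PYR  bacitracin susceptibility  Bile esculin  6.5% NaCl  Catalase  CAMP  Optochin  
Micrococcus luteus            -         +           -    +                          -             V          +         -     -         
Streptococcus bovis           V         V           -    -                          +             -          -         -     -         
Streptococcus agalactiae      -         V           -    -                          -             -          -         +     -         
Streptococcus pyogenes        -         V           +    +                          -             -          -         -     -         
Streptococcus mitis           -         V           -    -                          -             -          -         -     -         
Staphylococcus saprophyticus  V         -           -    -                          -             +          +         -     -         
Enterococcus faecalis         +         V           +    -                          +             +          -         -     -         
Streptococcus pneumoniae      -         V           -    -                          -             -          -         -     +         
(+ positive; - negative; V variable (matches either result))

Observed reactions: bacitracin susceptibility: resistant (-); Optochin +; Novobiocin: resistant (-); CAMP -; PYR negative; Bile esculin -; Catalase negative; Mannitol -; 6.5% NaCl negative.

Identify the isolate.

Catalase -: excludes Micrococcus luteus, Staphylococcus saprophyticus — 6 left.
Optochin +: excludes 5 organisms — 1 left.
Novobiocin -: the one remaining candidate is consistent.
PYR -: the one remaining candidate is consistent.
Mannitol -: the one remaining candidate is consistent.
bacitracin susceptibility -: the one remaining candidate is consistent.
Bile esculin -: the one remaining candidate is consistent.
6.5% NaCl -: the one remaining candidate is consistent.
CAMP -: the one remaining candidate is consistent.

Streptococcus pneumoniae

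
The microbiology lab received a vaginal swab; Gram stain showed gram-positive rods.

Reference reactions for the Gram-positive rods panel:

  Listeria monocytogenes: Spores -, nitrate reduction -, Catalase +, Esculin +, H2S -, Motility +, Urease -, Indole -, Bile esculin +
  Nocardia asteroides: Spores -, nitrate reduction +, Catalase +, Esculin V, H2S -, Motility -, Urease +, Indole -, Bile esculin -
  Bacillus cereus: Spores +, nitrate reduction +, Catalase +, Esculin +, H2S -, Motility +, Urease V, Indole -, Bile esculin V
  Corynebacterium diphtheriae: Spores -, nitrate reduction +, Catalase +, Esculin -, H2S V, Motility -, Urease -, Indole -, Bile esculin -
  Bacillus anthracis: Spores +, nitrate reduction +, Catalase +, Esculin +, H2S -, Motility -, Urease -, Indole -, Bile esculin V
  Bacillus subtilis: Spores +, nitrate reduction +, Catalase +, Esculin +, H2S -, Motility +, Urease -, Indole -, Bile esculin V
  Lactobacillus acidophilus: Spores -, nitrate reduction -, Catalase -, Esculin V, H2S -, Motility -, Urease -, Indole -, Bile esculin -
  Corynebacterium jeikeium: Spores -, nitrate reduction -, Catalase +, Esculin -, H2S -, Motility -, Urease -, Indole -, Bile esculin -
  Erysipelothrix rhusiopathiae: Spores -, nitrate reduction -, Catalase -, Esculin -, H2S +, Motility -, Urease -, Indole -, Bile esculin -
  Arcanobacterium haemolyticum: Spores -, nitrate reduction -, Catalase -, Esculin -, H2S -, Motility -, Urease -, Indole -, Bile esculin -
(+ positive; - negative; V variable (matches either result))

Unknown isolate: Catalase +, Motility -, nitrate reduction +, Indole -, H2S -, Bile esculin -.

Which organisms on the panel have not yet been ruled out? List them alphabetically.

nitrate reduction +: excludes 5 organisms — 5 left.
Bile esculin -: all 5 remaining candidates are consistent.
Indole -: all 5 remaining candidates are consistent.
H2S -: all 5 remaining candidates are consistent.
Catalase +: all 5 remaining candidates are consistent.
Motility -: excludes Bacillus cereus, Bacillus subtilis — 3 left.

Bacillus anthracis, Corynebacterium diphtheriae, Nocardia asteroides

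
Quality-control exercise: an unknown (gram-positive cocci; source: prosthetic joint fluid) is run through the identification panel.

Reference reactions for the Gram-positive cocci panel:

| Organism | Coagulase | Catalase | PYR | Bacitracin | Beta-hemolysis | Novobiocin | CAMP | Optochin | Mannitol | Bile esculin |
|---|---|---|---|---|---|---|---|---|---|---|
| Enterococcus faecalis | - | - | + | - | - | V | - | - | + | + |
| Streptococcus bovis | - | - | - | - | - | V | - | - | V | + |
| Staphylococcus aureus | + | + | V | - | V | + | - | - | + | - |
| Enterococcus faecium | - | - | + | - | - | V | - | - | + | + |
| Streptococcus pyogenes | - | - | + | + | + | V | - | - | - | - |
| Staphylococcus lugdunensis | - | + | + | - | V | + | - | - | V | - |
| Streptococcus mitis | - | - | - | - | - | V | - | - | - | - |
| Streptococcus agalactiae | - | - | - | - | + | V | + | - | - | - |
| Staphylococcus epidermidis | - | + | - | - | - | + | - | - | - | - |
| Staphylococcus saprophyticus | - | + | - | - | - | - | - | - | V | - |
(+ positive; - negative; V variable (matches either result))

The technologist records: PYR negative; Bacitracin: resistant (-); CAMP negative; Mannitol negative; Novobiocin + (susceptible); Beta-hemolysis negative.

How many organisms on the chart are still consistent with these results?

Novobiocin +: excludes Staphylococcus saprophyticus — 9 left.
Beta-hemolysis -: excludes Streptococcus pyogenes, Streptococcus agalactiae — 7 left.
Bacitracin -: all 7 remaining candidates are consistent.
CAMP -: all 7 remaining candidates are consistent.
Mannitol -: excludes Enterococcus faecalis, Staphylococcus aureus, Enterococcus faecium — 4 left.
PYR -: excludes Staphylococcus lugdunensis — 3 left.
Still consistent: Staphylococcus epidermidis, Streptococcus bovis, Streptococcus mitis.

3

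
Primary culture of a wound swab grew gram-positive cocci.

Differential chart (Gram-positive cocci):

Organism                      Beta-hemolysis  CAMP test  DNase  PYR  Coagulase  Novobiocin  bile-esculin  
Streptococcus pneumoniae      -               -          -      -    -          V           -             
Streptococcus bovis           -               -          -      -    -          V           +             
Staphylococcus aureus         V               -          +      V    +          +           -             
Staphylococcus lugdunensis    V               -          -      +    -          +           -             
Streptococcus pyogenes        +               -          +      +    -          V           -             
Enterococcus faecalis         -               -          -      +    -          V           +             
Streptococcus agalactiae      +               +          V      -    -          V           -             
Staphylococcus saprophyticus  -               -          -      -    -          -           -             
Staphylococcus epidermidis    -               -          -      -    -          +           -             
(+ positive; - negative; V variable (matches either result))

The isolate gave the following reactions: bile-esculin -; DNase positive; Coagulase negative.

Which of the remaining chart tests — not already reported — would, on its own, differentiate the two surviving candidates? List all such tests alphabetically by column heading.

Coagulase -: excludes Staphylococcus aureus — 8 left.
DNase +: excludes 6 organisms — 2 left.
bile-esculin -: all 2 remaining candidates are consistent.
Two candidates remain: Streptococcus agalactiae and Streptococcus pyogenes.
  Beta-hemolysis: + vs + — same for both, does not separate.
  CAMP test: Streptococcus agalactiae +, Streptococcus pyogenes - — discriminates.
  PYR: Streptococcus agalactiae -, Streptococcus pyogenes + — discriminates.
  Novobiocin: V vs V — variable for at least one, does not separate.

CAMP test, PYR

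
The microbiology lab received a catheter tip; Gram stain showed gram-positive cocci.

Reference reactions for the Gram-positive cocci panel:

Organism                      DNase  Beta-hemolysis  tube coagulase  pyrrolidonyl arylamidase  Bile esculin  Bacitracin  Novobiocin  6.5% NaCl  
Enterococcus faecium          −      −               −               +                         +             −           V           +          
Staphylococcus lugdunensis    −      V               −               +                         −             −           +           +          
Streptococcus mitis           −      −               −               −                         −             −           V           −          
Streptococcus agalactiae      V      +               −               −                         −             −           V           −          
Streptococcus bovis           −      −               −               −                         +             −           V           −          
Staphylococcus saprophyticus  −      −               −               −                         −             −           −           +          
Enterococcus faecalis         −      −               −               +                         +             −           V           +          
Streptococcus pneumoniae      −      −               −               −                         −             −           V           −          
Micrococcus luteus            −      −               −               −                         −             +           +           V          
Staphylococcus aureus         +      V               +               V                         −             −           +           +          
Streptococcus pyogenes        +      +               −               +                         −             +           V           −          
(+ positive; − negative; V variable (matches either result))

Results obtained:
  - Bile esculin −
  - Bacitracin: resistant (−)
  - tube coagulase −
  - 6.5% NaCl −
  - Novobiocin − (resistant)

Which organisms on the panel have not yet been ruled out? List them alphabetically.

Streptococcus agalactiae, Streptococcus mitis, Streptococcus pneumoniae

Bacitracin −: excludes Micrococcus luteus, Streptococcus pyogenes — 9 left.
Novobiocin −: excludes Staphylococcus lugdunensis, Staphylococcus aureus — 7 left.
tube coagulase −: all 7 remaining candidates are consistent.
6.5% NaCl −: excludes Enterococcus faecium, Staphylococcus saprophyticus, Enterococcus faecalis — 4 left.
Bile esculin −: excludes Streptococcus bovis — 3 left.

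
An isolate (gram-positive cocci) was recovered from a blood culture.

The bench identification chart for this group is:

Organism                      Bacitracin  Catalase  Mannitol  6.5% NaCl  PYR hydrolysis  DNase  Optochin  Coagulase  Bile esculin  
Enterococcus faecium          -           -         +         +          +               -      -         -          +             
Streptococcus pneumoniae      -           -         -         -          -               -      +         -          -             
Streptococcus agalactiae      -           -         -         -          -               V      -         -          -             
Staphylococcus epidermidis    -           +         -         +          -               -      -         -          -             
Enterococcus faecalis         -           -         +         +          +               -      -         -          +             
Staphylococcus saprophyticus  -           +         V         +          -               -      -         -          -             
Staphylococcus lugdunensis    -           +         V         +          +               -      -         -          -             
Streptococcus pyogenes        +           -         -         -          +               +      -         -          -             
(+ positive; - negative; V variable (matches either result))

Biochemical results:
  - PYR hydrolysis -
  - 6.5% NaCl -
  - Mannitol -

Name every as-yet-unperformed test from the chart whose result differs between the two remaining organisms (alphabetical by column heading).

Optochin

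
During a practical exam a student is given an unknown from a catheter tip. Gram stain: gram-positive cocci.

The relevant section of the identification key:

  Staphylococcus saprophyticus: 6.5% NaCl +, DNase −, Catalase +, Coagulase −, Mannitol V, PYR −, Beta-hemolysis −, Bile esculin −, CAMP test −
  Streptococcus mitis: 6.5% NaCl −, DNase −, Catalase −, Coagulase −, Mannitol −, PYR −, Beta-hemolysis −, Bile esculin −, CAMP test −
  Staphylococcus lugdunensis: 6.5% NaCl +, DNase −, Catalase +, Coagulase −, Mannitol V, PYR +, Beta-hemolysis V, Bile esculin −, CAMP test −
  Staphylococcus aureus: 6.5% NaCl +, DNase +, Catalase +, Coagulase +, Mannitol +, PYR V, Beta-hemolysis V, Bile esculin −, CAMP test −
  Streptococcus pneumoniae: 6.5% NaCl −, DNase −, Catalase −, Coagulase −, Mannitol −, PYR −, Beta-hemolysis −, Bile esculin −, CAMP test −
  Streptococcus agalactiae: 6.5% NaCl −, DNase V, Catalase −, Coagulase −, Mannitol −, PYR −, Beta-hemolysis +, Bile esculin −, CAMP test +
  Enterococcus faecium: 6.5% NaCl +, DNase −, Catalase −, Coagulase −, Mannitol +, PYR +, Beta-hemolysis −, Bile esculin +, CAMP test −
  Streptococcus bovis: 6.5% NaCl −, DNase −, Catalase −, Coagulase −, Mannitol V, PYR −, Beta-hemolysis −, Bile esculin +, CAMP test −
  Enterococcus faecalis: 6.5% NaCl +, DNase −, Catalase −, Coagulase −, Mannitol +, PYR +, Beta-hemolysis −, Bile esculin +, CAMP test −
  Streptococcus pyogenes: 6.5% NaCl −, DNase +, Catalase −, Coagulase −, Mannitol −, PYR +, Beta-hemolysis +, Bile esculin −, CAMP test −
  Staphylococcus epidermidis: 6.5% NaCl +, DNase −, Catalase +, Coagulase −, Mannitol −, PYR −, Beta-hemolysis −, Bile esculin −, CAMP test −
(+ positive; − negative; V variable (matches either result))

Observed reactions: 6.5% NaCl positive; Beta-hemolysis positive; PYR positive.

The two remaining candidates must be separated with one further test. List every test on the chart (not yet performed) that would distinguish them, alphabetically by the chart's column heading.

6.5% NaCl +: excludes 5 organisms — 6 left.
PYR +: excludes Staphylococcus saprophyticus, Staphylococcus epidermidis — 4 left.
Beta-hemolysis +: excludes Enterococcus faecium, Enterococcus faecalis — 2 left.
Two candidates remain: Staphylococcus aureus and Staphylococcus lugdunensis.
  DNase: Staphylococcus aureus +, Staphylococcus lugdunensis − — discriminates.
  Catalase: + vs + — same for both, does not separate.
  Coagulase: Staphylococcus aureus +, Staphylococcus lugdunensis − — discriminates.
  Mannitol: + vs V — variable for at least one, does not separate.
  Bile esculin: − vs − — same for both, does not separate.
  CAMP test: − vs − — same for both, does not separate.

Coagulase, DNase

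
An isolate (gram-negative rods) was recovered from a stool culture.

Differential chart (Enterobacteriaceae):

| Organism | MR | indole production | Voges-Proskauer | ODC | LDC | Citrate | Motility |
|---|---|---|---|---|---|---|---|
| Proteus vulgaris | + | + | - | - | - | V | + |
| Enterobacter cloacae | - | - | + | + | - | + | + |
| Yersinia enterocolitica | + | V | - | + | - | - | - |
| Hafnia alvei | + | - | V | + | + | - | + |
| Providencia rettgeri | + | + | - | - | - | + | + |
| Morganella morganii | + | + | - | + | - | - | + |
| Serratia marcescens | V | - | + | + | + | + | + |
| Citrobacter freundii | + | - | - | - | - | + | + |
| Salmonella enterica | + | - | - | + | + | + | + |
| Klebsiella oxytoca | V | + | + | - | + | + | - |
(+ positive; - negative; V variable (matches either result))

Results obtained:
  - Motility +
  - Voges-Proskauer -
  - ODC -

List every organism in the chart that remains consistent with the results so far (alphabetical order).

Motility +: excludes Yersinia enterocolitica, Klebsiella oxytoca — 8 left.
ODC -: excludes 5 organisms — 3 left.
Voges-Proskauer -: all 3 remaining candidates are consistent.

Citrobacter freundii, Proteus vulgaris, Providencia rettgeri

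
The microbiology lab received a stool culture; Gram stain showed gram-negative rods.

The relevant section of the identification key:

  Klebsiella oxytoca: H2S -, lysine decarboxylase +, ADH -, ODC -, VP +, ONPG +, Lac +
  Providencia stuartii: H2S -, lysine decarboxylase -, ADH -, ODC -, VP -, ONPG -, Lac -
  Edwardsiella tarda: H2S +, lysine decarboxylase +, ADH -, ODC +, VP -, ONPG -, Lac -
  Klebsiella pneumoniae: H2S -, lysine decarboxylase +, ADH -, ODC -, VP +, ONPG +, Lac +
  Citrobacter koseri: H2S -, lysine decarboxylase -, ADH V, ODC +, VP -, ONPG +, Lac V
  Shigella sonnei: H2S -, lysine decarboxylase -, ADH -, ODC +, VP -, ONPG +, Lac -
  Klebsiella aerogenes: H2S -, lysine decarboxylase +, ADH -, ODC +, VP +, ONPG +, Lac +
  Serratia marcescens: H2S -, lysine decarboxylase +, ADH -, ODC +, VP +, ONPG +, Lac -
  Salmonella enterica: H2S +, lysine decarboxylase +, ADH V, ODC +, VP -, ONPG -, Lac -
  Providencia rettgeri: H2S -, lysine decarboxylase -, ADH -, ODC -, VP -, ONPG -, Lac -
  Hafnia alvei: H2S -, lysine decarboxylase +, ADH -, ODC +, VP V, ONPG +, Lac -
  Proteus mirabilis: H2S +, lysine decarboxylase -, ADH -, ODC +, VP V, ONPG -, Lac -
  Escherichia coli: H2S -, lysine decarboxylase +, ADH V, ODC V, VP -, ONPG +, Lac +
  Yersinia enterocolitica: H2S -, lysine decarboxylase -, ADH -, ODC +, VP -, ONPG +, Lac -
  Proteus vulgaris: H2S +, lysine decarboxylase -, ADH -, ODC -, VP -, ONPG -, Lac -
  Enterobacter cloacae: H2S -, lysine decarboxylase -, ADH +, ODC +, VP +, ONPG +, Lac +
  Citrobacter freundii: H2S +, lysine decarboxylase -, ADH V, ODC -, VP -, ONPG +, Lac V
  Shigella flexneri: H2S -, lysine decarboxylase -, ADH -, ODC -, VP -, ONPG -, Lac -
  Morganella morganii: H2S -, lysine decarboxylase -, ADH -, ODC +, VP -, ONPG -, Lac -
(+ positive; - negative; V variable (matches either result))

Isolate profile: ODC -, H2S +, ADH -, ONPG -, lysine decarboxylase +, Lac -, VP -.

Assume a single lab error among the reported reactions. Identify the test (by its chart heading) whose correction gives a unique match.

lysine decarboxylase

As reported, no row in the chart matches all 7 reactions.
Reversing Lac → still no organism matches.
Reversing ADH → still no organism matches.
Reversing VP → still no organism matches.
Reversing ODC → 2 organisms match (not unique).
Reversing lysine decarboxylase (to -) → unique match: Proteus vulgaris.
Reversing H2S → still no organism matches.
Reversing ONPG → still no organism matches.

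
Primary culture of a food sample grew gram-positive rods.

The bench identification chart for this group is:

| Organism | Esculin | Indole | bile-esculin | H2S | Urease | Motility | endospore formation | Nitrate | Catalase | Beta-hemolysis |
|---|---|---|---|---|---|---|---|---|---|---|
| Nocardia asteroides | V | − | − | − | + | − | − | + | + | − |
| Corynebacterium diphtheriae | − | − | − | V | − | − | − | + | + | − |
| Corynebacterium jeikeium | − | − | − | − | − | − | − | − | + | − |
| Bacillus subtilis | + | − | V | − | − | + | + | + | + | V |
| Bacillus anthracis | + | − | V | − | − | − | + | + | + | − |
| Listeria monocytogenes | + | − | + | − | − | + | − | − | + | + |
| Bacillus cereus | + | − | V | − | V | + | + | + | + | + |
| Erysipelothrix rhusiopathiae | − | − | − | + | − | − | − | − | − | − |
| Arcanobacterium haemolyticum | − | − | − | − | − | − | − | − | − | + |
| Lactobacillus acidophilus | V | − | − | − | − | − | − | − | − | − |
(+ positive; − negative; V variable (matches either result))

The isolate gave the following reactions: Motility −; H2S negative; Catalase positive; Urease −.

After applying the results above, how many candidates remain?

3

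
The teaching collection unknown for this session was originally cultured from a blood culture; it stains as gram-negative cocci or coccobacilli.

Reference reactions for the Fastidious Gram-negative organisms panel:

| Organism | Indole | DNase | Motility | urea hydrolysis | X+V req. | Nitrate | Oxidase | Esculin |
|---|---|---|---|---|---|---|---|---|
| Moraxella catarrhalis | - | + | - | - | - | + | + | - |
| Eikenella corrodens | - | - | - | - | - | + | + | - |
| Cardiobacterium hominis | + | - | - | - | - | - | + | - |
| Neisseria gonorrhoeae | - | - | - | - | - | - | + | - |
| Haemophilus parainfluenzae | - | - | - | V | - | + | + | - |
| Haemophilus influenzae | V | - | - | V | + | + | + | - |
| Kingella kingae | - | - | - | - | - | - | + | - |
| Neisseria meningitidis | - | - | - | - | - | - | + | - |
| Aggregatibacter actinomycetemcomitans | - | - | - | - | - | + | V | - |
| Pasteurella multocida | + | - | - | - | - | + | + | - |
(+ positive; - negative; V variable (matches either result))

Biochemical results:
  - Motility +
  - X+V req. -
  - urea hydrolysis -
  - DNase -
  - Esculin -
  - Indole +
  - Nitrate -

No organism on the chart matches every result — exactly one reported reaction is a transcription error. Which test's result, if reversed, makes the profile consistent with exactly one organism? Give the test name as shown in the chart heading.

As reported, no row in the chart matches all 7 reactions.
Reversing DNase → still no organism matches.
Reversing Nitrate → still no organism matches.
Reversing X+V req. → still no organism matches.
Reversing Esculin → still no organism matches.
Reversing Motility (to -) → unique match: Cardiobacterium hominis.
Reversing urea hydrolysis → still no organism matches.
Reversing Indole → still no organism matches.

Motility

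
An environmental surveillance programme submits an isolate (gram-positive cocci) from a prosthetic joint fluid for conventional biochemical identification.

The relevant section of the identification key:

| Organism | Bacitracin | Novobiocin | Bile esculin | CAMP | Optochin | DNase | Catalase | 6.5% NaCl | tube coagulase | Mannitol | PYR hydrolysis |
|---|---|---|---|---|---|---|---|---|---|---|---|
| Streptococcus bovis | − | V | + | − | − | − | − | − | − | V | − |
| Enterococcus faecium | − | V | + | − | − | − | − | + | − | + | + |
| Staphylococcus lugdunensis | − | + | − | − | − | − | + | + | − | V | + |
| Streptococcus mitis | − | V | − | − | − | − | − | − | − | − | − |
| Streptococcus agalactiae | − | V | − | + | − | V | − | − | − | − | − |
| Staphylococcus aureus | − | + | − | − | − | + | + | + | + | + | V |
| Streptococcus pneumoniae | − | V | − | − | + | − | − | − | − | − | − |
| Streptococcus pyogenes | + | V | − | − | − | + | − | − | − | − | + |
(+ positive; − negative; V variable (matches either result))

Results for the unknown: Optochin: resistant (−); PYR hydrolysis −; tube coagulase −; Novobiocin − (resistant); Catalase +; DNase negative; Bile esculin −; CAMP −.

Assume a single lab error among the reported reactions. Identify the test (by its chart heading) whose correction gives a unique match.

As reported, no row in the chart matches all 8 reactions.
Reversing Bile esculin → still no organism matches.
Reversing CAMP → still no organism matches.
Reversing Novobiocin → still no organism matches.
Reversing Optochin → still no organism matches.
Reversing PYR hydrolysis → still no organism matches.
Reversing Catalase (to −) → unique match: Streptococcus mitis.
Reversing DNase → still no organism matches.
Reversing tube coagulase → still no organism matches.

Catalase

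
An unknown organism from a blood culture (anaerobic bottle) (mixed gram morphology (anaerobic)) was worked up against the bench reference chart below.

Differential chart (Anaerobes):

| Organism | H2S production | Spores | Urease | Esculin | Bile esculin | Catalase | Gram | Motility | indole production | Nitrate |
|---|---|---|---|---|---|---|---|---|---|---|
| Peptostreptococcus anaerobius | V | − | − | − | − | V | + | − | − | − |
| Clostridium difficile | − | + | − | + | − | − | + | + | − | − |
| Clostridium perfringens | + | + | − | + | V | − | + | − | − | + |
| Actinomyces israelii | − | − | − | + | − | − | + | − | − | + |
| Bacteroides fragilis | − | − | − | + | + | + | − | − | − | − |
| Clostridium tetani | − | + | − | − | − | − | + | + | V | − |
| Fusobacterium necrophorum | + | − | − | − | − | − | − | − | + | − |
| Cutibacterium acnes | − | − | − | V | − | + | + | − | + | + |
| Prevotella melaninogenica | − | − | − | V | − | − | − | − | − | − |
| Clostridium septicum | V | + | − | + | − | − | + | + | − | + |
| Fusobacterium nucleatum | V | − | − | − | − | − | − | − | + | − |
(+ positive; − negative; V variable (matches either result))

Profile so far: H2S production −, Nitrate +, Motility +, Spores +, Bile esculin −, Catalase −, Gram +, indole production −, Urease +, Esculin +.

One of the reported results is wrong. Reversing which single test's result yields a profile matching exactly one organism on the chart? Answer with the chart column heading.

As reported, no row in the chart matches all 10 reactions.
Reversing Esculin → still no organism matches.
Reversing indole production → still no organism matches.
Reversing Nitrate → still no organism matches.
Reversing Urease (to −) → unique match: Clostridium septicum.
Reversing Gram → still no organism matches.
Reversing H2S production → still no organism matches.
Reversing Bile esculin → still no organism matches.
Reversing Catalase → still no organism matches.
Reversing Motility → still no organism matches.
Reversing Spores → still no organism matches.

Urease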